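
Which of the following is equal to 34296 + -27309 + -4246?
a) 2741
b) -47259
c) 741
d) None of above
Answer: a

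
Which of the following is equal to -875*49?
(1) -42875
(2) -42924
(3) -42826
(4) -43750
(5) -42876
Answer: 1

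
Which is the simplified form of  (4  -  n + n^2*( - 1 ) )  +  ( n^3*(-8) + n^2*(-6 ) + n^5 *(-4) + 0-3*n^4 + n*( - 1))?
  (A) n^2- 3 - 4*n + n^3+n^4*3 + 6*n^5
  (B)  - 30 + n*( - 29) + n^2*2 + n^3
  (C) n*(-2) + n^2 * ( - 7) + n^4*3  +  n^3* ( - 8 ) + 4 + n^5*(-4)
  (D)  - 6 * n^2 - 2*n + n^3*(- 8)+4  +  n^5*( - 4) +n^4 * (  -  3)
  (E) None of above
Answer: E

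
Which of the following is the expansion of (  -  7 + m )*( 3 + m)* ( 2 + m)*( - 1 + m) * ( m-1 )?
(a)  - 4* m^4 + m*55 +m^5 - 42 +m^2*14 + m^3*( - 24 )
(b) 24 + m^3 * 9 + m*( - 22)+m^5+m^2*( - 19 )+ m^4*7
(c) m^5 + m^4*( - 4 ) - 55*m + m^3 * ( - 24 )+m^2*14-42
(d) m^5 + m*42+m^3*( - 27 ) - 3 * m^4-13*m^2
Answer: a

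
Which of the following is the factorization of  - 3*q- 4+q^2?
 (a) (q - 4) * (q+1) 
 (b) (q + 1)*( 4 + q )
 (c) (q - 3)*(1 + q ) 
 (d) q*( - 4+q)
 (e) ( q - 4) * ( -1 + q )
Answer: a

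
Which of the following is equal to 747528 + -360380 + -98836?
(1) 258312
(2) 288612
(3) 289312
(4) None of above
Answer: 4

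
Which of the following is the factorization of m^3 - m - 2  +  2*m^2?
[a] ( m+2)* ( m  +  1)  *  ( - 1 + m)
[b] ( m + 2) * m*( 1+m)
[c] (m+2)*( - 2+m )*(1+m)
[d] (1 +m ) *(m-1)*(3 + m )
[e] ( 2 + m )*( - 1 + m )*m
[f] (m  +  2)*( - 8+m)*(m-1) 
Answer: a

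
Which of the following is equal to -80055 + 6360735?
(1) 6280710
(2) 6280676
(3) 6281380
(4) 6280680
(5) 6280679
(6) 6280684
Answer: 4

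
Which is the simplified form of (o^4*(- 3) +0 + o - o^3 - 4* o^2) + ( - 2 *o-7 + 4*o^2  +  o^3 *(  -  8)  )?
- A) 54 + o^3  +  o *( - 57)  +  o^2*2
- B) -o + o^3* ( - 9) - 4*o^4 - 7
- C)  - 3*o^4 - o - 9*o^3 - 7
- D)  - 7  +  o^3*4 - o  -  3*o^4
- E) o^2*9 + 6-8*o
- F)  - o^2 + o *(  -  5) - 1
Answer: C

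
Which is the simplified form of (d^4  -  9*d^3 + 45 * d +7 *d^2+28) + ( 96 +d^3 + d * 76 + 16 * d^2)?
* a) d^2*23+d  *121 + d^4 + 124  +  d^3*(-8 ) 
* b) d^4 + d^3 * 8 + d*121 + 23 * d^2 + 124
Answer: a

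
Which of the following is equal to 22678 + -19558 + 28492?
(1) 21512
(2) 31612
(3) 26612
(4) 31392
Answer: 2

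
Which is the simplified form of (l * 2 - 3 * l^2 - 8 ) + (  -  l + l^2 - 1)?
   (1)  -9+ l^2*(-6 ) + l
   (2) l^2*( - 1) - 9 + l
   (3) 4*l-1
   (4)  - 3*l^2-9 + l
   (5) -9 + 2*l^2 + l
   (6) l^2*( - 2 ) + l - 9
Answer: 6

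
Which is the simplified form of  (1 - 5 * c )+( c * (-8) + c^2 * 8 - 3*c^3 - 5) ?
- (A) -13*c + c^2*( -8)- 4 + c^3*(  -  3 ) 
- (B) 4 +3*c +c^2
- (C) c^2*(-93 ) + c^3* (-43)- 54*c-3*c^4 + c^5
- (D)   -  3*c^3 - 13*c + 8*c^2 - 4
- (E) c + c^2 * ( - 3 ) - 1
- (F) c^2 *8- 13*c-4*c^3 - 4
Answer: D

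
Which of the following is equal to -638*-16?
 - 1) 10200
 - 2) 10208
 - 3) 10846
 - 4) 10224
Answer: 2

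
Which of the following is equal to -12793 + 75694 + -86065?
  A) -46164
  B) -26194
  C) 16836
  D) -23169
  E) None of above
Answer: E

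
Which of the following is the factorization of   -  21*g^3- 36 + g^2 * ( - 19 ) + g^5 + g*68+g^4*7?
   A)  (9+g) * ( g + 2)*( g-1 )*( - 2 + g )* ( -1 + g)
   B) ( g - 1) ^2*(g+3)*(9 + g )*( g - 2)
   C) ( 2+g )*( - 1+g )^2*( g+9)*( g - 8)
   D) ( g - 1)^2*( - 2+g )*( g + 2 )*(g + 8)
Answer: A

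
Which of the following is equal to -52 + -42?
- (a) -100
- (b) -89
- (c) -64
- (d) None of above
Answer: d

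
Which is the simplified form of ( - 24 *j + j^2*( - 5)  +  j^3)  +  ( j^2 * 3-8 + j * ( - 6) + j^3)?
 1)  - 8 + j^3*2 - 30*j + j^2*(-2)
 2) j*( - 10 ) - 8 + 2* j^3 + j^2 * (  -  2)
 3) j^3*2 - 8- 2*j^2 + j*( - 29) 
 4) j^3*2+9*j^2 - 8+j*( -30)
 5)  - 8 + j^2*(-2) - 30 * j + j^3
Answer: 1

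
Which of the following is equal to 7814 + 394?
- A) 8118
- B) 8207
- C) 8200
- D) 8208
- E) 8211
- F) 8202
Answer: D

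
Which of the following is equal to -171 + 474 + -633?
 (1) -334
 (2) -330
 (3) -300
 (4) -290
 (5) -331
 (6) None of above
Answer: 2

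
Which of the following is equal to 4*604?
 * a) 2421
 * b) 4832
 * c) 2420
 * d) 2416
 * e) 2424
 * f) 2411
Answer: d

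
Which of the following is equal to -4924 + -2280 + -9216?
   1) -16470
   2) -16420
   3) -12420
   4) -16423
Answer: 2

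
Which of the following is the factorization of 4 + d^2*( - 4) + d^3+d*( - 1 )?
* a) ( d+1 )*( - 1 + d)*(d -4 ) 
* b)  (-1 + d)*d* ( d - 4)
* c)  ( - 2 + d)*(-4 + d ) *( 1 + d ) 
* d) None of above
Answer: a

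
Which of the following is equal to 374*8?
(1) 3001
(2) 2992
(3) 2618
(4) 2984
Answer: 2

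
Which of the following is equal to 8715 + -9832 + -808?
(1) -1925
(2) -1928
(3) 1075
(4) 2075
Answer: 1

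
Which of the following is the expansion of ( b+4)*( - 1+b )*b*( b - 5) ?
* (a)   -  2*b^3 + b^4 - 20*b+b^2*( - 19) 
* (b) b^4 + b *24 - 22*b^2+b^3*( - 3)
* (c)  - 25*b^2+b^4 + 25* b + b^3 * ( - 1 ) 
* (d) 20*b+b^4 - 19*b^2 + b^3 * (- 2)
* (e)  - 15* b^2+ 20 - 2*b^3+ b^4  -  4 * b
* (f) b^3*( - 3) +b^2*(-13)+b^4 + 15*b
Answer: d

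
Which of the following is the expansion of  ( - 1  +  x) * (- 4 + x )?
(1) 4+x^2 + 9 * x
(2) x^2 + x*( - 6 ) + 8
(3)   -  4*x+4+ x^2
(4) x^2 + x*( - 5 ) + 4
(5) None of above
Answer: 4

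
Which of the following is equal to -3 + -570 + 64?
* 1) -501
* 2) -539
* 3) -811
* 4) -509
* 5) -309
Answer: 4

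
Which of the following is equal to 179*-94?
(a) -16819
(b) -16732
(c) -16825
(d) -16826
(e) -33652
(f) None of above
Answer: d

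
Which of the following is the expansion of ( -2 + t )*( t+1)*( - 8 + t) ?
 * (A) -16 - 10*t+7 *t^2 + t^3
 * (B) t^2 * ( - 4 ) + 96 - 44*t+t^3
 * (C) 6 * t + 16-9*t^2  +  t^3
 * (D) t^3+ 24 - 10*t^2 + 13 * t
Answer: C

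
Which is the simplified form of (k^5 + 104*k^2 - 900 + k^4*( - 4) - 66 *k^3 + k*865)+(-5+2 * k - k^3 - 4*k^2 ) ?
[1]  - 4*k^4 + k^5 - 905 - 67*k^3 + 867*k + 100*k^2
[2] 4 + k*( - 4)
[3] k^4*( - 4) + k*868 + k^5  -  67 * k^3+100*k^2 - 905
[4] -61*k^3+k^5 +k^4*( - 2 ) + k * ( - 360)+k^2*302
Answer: 1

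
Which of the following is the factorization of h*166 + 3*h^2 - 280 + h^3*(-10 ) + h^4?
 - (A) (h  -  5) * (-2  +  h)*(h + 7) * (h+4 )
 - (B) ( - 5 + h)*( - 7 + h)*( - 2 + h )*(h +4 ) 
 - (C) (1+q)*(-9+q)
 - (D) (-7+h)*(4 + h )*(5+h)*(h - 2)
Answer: B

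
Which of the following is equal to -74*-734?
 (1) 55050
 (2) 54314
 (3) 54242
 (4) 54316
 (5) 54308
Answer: 4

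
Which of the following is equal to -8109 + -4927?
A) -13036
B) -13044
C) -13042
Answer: A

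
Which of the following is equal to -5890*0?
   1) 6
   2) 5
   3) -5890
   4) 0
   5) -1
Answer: 4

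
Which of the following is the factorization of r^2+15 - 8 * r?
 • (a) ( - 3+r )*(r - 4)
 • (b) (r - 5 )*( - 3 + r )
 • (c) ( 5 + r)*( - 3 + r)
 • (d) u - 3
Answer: b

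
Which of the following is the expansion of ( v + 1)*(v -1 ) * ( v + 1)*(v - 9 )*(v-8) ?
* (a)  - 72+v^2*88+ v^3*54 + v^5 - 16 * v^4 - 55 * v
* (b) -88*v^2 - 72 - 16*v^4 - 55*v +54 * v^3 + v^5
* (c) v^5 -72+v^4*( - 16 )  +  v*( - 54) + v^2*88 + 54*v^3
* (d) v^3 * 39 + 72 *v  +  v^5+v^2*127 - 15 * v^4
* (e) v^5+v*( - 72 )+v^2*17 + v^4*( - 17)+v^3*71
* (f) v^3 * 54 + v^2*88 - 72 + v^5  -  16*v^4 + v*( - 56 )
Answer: a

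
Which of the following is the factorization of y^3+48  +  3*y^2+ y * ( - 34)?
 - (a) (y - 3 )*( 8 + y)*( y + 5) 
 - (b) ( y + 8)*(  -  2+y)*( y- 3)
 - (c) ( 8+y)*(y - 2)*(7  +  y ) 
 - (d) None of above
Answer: b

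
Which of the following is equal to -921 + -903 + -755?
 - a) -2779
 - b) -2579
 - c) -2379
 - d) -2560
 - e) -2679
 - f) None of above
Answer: b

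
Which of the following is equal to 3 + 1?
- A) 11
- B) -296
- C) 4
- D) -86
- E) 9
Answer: C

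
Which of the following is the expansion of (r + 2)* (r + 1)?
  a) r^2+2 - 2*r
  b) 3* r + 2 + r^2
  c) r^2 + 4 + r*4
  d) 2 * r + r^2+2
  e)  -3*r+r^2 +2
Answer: b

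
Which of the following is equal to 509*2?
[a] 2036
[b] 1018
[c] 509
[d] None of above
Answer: b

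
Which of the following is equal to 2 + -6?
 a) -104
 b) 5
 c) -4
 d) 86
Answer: c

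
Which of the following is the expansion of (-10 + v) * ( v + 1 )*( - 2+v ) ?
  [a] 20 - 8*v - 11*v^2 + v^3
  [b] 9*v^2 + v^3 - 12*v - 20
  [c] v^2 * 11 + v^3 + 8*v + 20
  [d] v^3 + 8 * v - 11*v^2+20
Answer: d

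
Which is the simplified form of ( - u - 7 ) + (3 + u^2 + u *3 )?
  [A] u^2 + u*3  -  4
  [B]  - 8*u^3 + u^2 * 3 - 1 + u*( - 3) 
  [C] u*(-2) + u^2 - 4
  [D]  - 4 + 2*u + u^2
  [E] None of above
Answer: D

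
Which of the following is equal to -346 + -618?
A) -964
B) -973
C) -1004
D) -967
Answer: A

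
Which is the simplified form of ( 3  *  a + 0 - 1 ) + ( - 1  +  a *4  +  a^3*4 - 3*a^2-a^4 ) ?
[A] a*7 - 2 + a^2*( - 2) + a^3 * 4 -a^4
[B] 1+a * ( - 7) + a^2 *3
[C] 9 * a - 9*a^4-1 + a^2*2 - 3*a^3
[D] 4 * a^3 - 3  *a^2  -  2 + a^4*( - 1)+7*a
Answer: D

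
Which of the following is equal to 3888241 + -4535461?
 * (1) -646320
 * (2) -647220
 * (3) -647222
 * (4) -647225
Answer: 2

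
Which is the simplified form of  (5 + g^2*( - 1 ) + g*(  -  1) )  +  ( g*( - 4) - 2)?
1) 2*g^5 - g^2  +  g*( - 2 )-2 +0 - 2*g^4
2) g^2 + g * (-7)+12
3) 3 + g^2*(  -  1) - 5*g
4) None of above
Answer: 3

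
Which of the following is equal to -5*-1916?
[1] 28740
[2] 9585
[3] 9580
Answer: 3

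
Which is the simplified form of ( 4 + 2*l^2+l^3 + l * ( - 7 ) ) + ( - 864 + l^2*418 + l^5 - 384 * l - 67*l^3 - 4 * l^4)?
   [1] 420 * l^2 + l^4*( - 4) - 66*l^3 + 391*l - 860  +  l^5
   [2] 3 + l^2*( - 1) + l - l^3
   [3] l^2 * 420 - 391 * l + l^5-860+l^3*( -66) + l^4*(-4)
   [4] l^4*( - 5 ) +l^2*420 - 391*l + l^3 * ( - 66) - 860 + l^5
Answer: 3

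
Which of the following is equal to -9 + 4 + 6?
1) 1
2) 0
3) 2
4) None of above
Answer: 1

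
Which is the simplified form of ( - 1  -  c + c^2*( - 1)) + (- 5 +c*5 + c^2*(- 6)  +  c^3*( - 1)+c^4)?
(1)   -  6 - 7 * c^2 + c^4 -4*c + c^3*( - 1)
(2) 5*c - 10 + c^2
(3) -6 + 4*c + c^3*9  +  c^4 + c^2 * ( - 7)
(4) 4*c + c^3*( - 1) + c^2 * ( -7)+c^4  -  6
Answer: 4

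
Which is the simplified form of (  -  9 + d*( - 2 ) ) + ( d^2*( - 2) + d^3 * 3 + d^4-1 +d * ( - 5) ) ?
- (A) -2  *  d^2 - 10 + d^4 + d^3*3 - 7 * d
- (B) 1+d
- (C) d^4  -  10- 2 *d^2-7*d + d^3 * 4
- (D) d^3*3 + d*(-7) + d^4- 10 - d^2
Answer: A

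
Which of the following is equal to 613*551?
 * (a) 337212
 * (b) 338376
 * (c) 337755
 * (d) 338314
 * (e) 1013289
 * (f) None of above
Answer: f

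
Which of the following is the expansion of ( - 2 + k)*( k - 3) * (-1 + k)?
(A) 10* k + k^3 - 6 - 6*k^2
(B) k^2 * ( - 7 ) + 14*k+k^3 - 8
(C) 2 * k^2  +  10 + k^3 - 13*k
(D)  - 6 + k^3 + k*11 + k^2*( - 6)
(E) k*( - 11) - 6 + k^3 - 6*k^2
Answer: D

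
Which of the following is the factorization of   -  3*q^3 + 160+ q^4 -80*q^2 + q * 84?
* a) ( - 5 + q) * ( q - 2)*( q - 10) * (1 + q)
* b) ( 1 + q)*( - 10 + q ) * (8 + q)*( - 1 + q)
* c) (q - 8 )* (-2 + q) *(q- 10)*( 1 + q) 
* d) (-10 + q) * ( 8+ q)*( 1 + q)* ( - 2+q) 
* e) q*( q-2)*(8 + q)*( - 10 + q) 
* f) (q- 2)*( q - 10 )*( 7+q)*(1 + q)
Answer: d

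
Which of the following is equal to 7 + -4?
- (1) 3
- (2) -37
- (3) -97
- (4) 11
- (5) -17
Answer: 1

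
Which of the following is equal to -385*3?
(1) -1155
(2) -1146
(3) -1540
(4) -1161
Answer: 1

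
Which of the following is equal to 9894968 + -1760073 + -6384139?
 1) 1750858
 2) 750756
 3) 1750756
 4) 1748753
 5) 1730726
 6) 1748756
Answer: 3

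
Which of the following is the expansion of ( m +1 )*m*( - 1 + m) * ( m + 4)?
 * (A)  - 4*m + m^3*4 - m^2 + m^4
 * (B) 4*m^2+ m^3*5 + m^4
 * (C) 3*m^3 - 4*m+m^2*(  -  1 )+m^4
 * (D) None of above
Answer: A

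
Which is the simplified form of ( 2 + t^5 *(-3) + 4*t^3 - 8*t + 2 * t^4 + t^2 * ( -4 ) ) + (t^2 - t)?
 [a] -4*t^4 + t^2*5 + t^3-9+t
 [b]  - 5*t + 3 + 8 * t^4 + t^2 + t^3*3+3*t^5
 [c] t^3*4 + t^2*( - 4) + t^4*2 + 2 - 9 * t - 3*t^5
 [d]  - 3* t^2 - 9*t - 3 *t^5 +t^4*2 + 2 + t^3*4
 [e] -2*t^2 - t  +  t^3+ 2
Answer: d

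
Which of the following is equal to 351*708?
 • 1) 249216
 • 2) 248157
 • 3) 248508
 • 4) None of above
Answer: 3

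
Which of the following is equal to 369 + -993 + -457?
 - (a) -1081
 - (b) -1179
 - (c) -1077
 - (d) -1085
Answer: a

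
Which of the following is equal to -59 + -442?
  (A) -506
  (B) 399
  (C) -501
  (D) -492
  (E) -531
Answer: C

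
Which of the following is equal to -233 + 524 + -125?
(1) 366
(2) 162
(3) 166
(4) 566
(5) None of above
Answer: 3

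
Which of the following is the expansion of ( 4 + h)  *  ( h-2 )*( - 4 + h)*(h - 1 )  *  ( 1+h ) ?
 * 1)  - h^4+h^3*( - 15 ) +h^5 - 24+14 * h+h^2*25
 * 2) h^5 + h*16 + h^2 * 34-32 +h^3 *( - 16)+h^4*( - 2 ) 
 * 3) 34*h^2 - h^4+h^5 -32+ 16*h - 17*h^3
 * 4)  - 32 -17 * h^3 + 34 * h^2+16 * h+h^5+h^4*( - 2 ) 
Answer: 4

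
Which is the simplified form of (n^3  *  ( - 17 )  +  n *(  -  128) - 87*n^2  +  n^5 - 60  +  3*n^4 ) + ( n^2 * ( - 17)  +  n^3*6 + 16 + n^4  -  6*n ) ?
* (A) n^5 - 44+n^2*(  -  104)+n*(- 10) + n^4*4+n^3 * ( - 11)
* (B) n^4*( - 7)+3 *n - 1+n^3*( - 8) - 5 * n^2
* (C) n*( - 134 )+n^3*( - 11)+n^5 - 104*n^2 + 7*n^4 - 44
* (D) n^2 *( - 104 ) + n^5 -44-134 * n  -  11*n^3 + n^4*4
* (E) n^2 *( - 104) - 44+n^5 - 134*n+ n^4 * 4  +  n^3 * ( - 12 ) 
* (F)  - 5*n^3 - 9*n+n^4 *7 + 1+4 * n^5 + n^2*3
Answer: D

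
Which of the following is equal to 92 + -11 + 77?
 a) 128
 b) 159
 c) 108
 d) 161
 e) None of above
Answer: e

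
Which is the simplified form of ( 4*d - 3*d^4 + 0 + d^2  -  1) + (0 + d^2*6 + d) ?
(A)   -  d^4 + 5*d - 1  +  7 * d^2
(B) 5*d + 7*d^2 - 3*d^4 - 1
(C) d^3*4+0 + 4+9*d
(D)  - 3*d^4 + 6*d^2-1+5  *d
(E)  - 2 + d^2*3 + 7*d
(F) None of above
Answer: B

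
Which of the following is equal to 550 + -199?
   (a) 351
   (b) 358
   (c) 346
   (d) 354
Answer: a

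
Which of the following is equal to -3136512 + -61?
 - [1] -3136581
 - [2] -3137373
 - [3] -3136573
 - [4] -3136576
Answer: 3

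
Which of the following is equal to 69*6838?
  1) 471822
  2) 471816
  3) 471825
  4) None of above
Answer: 1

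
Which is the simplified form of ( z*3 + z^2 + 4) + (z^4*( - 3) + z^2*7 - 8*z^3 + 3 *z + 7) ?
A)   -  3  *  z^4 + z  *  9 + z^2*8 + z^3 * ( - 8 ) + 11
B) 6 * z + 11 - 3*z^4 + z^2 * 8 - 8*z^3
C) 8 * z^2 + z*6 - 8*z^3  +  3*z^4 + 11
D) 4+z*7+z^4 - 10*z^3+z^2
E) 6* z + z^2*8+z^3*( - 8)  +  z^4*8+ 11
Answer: B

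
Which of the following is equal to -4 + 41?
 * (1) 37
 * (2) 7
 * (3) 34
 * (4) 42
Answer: 1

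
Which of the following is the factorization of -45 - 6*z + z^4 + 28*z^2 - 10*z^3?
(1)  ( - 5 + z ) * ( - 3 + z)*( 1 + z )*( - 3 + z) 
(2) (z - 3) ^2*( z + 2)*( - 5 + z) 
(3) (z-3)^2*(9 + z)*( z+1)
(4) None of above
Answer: 1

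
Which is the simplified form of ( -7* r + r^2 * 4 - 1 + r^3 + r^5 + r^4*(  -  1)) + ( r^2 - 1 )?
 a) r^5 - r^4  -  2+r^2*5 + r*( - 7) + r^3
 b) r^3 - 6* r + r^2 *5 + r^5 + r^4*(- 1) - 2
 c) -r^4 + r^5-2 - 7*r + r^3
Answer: a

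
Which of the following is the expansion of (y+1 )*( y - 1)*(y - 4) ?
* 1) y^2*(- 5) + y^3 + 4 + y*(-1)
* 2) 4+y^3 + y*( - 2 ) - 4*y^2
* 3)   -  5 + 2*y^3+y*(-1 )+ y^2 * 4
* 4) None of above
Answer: 4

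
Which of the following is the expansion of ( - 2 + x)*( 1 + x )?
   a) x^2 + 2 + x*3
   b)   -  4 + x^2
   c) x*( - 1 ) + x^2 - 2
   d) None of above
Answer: c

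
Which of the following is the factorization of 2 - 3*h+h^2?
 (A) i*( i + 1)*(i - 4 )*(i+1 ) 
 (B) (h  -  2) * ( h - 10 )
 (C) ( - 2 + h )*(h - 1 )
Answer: C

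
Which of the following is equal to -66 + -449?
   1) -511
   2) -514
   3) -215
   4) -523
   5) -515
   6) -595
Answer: 5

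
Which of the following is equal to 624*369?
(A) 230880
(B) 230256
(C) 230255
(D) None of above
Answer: B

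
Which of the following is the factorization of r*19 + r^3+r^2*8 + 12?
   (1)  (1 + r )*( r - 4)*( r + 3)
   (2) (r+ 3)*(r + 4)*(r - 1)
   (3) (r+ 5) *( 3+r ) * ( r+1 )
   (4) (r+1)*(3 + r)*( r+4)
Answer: 4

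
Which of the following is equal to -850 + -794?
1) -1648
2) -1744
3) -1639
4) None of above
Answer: 4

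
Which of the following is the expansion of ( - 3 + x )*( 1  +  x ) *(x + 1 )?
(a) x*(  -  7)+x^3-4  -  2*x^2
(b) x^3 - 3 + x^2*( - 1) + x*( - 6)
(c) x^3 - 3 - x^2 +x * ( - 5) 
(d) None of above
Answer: c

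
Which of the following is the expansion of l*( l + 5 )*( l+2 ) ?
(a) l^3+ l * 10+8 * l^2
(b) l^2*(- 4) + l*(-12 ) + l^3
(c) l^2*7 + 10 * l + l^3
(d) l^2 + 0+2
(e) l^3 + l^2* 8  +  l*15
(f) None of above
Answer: c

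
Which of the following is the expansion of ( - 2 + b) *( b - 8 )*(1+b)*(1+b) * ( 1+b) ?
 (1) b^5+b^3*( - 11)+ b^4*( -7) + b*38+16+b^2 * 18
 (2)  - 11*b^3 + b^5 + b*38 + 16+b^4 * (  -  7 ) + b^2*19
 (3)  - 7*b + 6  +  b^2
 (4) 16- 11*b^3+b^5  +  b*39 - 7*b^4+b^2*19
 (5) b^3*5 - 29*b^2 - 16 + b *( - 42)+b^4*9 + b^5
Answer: 2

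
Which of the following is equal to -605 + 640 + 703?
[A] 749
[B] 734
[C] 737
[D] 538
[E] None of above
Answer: E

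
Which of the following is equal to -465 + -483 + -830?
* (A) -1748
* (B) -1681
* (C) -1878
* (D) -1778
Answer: D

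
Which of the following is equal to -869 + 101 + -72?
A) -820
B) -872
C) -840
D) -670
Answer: C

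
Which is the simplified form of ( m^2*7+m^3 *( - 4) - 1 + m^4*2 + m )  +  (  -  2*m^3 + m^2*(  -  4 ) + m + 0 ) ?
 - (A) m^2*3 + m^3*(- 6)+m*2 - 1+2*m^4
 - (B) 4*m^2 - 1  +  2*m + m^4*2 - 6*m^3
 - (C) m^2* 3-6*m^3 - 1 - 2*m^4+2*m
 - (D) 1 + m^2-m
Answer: A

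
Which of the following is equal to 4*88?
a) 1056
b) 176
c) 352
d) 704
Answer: c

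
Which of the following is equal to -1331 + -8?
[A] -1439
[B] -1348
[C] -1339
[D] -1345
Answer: C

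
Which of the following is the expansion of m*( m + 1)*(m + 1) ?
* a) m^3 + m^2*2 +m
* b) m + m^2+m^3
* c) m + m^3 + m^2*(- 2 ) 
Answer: a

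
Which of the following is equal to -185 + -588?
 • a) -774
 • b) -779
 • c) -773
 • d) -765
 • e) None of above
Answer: c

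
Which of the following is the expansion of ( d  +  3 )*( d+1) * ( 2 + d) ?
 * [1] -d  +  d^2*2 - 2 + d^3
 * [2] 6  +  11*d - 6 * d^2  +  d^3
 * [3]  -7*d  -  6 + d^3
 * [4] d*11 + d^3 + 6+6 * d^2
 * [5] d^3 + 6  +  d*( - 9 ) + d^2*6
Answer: 4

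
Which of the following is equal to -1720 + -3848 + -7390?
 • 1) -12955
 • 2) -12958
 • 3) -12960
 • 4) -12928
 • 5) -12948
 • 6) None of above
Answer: 2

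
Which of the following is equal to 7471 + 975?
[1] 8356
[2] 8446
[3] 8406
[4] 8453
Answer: 2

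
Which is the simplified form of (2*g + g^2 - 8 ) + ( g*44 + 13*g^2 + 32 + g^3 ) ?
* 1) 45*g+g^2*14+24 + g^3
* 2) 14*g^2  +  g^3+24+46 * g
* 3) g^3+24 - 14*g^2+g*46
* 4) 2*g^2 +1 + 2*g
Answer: 2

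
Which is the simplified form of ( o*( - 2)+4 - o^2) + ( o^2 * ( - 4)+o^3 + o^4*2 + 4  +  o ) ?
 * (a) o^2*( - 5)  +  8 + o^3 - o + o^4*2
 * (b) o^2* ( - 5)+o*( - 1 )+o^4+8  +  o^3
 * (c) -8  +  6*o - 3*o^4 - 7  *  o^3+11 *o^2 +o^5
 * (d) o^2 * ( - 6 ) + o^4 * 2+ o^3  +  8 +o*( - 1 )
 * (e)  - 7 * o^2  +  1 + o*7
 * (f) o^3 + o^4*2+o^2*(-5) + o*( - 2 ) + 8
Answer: a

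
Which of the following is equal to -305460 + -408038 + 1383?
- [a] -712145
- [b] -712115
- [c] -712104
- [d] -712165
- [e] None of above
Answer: b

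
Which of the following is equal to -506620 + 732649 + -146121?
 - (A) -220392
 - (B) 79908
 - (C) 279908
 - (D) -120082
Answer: B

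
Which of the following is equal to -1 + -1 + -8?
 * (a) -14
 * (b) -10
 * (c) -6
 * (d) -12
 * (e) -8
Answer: b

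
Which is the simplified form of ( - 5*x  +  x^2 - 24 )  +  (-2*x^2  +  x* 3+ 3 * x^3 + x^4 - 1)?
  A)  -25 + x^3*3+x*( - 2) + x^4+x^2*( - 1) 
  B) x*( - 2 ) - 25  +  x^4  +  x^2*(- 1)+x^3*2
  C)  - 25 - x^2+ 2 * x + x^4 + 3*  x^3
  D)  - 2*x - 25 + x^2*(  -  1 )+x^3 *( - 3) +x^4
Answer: A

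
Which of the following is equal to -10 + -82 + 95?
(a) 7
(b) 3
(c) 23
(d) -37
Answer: b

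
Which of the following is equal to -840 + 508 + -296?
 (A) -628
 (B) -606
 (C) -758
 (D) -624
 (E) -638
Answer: A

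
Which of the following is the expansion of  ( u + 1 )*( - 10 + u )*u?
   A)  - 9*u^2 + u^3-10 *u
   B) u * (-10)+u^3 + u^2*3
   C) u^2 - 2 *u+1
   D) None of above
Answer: A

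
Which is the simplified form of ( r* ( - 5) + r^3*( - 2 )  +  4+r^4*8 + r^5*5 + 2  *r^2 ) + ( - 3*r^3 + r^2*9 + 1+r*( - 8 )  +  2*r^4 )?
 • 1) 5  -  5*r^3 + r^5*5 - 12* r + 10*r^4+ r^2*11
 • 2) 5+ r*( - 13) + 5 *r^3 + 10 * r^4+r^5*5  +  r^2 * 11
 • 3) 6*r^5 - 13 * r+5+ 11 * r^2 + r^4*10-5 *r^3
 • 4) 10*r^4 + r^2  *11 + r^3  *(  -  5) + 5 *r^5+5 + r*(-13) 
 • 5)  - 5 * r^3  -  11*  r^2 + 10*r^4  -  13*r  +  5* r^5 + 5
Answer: 4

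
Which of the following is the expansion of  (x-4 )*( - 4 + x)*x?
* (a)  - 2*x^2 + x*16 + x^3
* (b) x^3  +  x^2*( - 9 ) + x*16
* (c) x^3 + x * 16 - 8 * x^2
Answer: c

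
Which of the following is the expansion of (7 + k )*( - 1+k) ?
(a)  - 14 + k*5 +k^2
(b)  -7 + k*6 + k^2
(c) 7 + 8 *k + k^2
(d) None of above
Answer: b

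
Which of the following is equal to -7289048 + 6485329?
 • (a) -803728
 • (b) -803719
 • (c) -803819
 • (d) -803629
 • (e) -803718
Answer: b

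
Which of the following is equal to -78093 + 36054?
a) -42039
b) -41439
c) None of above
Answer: a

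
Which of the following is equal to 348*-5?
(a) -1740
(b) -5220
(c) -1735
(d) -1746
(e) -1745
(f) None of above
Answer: a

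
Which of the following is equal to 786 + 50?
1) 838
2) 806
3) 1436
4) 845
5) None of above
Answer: 5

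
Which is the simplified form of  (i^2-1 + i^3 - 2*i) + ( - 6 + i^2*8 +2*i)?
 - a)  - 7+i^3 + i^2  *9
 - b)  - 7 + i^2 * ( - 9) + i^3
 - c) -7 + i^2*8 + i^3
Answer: a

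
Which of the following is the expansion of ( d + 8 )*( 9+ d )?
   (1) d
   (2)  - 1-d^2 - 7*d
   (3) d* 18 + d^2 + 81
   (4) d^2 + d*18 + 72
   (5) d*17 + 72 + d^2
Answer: 5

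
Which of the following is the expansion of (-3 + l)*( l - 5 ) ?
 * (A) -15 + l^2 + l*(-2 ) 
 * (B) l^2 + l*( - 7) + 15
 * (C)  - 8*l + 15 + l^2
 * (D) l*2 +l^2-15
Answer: C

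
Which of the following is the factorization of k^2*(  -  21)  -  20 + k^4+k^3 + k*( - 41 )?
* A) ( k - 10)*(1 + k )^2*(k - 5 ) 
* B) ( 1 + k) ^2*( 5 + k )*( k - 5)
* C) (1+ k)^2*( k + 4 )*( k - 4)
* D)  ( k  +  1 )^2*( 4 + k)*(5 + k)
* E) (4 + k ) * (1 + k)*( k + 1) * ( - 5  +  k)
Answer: E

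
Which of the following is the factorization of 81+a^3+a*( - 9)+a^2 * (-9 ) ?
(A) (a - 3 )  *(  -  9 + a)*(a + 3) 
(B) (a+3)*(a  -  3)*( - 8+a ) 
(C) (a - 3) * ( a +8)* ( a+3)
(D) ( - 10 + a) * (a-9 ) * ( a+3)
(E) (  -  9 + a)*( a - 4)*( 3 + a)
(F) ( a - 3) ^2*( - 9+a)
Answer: A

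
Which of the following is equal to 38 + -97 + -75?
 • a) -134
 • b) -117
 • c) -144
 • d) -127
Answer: a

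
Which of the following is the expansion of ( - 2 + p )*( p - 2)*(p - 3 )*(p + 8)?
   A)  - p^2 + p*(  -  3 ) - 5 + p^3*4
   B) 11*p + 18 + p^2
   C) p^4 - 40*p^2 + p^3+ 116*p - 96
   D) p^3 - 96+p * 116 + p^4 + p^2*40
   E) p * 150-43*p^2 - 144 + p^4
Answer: C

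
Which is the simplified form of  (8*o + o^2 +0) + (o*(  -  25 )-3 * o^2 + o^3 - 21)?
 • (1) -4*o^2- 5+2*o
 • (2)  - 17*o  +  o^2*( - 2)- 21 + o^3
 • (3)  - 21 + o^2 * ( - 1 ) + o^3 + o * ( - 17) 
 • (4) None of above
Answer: 2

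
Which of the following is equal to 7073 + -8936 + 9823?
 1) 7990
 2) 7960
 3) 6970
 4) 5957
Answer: 2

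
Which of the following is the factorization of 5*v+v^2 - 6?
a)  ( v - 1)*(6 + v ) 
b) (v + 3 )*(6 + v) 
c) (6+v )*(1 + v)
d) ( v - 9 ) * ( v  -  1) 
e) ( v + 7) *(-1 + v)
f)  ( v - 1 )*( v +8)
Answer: a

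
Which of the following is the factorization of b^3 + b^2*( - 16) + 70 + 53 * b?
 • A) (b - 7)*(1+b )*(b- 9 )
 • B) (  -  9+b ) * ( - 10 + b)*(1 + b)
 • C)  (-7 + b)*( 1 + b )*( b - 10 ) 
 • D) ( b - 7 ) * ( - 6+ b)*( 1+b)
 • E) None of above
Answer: C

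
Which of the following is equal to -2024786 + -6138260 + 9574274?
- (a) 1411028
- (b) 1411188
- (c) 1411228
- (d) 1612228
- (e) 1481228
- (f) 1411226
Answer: c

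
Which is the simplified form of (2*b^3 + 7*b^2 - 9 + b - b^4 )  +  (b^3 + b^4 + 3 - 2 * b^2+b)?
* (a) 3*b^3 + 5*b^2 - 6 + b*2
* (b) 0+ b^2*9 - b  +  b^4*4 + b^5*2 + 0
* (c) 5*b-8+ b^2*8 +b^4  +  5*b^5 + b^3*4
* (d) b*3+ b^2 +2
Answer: a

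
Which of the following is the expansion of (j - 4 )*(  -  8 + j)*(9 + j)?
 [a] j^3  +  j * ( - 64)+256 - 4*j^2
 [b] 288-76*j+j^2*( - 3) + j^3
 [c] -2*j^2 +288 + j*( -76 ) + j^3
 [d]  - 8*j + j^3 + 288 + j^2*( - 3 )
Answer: b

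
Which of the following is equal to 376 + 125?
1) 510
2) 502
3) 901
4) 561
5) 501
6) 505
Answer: 5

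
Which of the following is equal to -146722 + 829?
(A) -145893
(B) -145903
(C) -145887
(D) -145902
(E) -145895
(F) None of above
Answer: A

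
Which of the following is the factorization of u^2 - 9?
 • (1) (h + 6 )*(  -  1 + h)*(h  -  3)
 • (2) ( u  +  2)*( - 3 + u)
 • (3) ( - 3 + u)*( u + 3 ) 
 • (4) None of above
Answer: 3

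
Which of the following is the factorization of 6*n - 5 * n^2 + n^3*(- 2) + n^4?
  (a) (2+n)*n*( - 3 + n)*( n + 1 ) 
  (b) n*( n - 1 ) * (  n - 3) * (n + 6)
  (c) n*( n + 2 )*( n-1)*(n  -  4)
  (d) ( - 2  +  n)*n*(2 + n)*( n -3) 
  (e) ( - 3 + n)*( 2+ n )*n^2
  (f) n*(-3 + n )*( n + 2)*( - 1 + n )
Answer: f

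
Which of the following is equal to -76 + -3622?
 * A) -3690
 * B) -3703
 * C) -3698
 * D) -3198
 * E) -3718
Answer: C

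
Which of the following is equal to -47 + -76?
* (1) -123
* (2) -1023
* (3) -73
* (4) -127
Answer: 1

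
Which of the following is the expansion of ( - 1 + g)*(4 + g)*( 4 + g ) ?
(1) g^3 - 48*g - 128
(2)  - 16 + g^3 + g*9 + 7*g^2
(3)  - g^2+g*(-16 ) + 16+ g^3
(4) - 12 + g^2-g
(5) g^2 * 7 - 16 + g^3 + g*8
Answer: 5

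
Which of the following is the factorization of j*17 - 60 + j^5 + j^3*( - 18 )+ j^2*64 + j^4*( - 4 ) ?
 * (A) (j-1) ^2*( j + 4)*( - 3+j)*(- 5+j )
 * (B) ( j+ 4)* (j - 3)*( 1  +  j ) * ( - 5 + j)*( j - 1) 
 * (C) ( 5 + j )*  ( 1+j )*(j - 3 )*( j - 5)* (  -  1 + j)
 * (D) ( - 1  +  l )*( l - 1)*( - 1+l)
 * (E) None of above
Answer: B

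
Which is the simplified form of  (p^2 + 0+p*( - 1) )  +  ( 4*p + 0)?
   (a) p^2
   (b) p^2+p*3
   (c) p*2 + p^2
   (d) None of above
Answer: b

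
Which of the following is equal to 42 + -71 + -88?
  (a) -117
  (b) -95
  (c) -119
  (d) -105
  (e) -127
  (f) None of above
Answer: a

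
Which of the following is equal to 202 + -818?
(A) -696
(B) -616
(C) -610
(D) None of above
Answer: B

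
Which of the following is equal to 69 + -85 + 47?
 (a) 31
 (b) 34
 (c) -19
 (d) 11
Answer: a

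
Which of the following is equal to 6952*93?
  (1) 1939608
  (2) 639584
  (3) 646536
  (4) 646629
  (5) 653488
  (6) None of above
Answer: 3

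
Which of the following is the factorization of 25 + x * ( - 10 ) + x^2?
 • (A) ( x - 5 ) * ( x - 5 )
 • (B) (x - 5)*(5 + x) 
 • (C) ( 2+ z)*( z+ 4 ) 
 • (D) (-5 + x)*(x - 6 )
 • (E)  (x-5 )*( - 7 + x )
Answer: A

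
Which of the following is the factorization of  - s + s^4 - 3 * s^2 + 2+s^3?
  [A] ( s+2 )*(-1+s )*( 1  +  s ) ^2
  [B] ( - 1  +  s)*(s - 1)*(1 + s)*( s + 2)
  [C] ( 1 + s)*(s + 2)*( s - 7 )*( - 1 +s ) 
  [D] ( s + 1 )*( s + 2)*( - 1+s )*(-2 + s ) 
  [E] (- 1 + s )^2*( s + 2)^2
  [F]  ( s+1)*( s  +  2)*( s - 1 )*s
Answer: B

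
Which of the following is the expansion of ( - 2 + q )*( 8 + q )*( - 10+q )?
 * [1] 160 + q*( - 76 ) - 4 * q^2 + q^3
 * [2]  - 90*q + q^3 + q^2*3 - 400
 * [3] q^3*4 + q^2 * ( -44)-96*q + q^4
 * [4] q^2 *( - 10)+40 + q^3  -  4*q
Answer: 1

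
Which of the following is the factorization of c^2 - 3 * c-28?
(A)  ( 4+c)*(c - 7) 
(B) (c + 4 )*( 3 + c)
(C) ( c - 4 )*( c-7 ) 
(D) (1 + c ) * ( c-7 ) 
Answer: A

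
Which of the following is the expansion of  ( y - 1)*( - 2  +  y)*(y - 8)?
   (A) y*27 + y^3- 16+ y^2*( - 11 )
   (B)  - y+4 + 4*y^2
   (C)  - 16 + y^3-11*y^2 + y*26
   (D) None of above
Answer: C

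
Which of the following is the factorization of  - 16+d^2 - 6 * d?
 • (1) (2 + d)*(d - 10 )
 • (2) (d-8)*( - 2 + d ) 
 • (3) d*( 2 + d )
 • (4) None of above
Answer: 4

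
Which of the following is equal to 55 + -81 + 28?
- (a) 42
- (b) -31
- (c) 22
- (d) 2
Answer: d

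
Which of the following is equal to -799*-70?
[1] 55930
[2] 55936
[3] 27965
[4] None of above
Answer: 1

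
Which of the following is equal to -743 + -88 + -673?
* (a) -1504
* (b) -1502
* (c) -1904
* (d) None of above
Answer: a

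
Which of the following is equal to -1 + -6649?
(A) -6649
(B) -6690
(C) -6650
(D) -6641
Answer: C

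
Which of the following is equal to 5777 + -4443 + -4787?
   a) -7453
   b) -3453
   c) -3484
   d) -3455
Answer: b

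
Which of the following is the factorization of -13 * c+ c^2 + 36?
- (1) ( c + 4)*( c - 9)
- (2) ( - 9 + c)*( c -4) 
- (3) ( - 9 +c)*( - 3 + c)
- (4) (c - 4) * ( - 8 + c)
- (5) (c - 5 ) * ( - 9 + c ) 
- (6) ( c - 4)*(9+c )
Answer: 2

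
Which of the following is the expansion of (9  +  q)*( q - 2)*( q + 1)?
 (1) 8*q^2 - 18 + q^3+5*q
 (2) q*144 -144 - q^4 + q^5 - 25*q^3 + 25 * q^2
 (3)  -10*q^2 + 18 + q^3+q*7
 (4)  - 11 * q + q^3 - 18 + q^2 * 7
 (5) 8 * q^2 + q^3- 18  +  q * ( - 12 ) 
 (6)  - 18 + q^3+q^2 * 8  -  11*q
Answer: 6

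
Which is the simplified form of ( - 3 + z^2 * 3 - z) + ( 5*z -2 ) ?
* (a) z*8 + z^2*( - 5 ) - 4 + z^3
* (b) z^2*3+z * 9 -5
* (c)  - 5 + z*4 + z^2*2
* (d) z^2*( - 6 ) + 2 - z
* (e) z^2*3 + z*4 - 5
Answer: e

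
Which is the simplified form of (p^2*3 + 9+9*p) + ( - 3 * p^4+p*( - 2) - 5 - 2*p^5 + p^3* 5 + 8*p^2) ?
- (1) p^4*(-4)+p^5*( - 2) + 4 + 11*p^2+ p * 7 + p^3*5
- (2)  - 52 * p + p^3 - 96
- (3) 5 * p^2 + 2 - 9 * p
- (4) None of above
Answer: 4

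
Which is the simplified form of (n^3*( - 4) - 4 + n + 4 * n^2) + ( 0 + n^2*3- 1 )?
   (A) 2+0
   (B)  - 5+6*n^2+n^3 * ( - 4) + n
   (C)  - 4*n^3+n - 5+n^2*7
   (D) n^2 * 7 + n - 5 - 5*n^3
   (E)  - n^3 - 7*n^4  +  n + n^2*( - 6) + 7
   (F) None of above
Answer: C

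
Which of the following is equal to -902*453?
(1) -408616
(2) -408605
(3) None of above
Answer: 3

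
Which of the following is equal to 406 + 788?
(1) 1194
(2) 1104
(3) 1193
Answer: 1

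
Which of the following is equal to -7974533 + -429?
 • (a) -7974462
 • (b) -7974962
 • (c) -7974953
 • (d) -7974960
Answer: b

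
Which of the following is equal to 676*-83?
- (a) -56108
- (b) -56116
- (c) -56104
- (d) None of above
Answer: a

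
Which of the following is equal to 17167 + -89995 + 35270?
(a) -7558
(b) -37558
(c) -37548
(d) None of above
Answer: b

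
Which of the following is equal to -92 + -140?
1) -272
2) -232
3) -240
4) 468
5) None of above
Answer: 2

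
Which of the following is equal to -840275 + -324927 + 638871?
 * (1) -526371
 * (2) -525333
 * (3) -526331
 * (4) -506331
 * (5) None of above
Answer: 3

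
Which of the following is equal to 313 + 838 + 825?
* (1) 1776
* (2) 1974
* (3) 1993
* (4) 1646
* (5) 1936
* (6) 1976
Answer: 6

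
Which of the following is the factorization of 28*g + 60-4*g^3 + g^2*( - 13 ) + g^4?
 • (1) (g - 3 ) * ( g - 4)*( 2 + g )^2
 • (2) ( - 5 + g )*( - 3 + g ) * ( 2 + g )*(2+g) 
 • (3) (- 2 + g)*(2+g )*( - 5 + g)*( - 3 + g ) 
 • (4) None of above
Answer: 2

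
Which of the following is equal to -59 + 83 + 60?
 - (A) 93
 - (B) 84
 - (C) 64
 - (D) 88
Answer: B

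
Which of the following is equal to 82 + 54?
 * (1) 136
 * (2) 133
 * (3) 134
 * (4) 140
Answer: 1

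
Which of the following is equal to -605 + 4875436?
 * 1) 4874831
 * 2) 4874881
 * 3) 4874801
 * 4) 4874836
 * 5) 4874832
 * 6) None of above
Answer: 1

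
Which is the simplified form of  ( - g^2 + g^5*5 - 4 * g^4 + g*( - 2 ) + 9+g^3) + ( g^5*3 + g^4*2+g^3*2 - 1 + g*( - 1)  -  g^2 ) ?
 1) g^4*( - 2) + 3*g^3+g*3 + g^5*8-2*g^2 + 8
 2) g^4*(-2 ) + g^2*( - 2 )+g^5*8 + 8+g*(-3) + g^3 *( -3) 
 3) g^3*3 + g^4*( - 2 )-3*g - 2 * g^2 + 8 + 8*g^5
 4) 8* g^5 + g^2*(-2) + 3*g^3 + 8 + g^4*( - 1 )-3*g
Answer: 3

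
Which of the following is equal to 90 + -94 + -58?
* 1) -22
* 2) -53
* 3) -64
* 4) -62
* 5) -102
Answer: 4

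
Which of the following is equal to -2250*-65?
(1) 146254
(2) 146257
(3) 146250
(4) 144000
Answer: 3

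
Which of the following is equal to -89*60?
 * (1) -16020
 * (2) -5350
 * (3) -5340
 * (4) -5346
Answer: 3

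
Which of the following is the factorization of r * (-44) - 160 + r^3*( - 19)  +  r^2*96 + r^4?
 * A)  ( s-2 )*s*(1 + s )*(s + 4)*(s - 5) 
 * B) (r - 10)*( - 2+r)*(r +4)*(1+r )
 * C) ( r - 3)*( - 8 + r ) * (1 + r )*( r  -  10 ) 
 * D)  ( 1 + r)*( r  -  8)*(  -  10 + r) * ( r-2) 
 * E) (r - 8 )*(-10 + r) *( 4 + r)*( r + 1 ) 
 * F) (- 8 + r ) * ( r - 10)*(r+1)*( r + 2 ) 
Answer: D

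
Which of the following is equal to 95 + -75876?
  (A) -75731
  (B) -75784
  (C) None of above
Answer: C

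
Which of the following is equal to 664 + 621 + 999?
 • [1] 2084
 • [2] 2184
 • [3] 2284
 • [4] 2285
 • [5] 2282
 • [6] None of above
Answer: 3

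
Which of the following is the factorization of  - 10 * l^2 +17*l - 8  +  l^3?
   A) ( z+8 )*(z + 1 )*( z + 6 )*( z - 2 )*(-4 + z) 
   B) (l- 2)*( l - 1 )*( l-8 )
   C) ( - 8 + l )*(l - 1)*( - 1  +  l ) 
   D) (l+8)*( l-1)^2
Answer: C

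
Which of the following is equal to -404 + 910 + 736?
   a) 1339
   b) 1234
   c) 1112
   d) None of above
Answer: d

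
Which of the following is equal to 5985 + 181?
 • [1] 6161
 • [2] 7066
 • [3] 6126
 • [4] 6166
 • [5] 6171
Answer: 4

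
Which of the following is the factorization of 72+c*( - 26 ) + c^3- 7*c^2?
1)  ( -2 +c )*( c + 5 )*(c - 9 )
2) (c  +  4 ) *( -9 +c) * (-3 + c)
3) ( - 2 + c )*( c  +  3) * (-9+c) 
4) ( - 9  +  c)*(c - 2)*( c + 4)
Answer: 4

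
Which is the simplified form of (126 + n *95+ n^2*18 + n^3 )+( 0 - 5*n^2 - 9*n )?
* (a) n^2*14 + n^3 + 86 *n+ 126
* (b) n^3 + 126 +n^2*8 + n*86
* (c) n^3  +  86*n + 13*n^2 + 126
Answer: c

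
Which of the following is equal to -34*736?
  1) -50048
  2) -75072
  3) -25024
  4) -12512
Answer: 3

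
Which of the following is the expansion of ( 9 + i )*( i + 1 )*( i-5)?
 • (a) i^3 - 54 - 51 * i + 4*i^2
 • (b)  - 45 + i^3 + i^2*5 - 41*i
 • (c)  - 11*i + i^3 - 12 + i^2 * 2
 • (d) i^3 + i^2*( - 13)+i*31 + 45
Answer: b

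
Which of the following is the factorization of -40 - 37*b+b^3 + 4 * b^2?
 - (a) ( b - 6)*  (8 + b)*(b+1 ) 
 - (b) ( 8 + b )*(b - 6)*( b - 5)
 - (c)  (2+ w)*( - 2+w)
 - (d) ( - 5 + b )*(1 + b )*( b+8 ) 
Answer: d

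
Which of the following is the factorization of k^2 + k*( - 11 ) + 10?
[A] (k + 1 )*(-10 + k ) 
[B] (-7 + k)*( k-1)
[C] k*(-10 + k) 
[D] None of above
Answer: D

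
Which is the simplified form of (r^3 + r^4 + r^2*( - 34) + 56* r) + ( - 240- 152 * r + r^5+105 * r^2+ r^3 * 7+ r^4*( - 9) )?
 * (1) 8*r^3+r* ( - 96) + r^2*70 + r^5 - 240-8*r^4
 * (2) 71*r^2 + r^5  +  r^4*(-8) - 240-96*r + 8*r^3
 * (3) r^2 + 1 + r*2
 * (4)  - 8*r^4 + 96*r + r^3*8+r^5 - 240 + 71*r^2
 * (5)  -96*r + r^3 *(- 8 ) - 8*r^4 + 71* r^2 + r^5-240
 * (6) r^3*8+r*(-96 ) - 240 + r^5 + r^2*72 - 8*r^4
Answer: 2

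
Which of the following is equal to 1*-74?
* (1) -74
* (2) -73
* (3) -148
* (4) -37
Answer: 1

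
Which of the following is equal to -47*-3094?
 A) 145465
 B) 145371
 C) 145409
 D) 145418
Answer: D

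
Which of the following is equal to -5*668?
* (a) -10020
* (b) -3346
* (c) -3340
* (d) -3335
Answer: c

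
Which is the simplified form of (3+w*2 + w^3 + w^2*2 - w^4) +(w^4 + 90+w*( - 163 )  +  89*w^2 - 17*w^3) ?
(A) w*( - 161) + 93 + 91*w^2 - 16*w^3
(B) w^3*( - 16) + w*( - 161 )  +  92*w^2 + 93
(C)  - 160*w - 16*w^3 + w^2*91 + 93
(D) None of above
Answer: A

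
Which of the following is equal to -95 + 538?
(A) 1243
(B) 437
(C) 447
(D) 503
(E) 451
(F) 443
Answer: F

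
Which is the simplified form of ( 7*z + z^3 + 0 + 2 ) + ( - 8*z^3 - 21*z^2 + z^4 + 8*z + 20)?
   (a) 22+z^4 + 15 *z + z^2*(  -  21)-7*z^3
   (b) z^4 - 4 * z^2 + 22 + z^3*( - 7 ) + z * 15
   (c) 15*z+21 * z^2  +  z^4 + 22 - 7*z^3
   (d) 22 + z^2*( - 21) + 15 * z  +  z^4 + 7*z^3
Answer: a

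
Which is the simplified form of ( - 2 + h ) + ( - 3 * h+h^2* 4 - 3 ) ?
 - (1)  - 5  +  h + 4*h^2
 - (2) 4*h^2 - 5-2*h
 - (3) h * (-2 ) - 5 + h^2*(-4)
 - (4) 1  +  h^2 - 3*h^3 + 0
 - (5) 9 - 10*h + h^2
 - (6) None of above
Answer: 2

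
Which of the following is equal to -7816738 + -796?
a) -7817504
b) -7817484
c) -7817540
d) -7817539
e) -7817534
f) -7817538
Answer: e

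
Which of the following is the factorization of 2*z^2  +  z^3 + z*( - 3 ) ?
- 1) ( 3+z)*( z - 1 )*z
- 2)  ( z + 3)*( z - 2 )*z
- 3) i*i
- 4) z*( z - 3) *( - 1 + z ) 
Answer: 1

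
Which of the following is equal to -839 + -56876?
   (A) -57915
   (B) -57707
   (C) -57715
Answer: C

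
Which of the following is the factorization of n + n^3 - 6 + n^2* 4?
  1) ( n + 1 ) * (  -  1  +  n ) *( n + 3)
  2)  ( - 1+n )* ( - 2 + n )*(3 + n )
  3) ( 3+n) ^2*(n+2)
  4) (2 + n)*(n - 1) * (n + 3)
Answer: 4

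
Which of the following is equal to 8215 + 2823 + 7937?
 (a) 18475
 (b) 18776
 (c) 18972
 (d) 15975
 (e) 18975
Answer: e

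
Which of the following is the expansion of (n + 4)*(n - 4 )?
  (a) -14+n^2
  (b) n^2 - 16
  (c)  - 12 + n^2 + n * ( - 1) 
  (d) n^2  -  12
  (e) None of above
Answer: b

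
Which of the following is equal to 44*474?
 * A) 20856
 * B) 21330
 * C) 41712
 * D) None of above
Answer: A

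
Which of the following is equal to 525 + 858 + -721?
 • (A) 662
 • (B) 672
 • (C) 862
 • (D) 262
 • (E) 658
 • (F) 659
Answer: A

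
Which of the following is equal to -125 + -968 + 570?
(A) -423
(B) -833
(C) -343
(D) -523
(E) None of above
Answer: D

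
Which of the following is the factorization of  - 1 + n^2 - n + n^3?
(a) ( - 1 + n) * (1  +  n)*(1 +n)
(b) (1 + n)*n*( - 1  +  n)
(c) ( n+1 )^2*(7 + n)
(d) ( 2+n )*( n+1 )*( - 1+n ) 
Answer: a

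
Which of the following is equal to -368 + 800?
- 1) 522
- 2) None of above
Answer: 2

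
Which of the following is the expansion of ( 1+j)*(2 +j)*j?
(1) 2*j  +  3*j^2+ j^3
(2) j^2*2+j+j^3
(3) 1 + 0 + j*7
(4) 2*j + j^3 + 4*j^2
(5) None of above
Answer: 1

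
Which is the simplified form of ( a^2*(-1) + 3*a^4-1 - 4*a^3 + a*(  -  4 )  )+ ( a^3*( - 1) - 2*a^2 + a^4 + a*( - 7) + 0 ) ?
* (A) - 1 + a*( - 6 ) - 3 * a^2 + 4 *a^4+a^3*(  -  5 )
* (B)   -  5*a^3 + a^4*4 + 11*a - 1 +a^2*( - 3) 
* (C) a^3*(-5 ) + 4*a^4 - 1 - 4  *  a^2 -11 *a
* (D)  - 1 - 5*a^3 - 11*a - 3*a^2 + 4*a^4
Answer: D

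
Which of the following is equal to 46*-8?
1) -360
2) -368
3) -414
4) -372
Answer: 2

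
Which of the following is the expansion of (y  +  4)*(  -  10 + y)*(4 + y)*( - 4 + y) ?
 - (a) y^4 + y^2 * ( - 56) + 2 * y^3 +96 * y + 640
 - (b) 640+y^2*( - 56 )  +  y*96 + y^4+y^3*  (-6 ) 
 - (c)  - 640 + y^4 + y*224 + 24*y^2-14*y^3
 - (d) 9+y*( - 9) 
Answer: b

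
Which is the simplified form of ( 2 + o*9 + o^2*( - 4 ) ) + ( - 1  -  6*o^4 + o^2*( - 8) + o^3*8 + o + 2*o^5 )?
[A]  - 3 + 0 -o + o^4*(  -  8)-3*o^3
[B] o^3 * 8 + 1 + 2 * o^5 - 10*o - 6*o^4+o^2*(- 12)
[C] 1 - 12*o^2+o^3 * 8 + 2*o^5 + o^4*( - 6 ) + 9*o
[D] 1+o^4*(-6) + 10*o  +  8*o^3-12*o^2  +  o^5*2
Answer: D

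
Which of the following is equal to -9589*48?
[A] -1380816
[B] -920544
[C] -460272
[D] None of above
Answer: C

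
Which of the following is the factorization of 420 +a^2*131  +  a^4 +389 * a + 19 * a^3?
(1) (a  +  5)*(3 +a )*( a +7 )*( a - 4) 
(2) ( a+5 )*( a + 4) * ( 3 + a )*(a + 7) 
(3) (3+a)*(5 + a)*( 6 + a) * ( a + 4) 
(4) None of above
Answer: 2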